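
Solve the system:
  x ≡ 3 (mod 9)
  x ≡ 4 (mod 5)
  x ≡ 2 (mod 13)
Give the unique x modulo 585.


Moduli 9, 5, 13 are pairwise coprime; by CRT there is a unique solution modulo M = 9 · 5 · 13 = 585.
Solve pairwise, accumulating the modulus:
  Start with x ≡ 3 (mod 9).
  Combine with x ≡ 4 (mod 5): since gcd(9, 5) = 1, we get a unique residue mod 45.
    Write x = 3 + 9·t and substitute into x ≡ 4 (mod 5): 9·t ≡ 4 − 3 = 1 (mod 5).
    Reduce coefficients mod 5: 4·t ≡ 1 (mod 5).
    The inverse of 4 mod 5 is 4 (since 4·4 = 16 = 3·5 + 1), so t ≡ 4·1 = 4 ≡ 4 (mod 5).
    Then x = 3 + 9·4 = 39, valid modulo lcm(9, 5) = 45: x ≡ 39 (mod 45).
  Combine with x ≡ 2 (mod 13): since gcd(45, 13) = 1, we get a unique residue mod 585.
    Write x = 39 + 45·t and substitute into x ≡ 2 (mod 13): 45·t ≡ 2 − 39 = -37 (mod 13).
    Reduce coefficients mod 13: 6·t ≡ 2 (mod 13).
    The inverse of 6 mod 13 is 11 (since 6·11 = 66 = 5·13 + 1), so t ≡ 11·2 = 22 ≡ 9 (mod 13).
    Then x = 39 + 45·9 = 444, valid modulo lcm(45, 13) = 585: x ≡ 444 (mod 585).
Verify: 444 mod 9 = 3 ✓, 444 mod 5 = 4 ✓, 444 mod 13 = 2 ✓.

x ≡ 444 (mod 585).


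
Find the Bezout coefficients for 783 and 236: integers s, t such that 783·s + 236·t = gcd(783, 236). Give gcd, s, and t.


Euclidean algorithm on (783, 236) — divide until remainder is 0:
  783 = 3 · 236 + 75
  236 = 3 · 75 + 11
  75 = 6 · 11 + 9
  11 = 1 · 9 + 2
  9 = 4 · 2 + 1
  2 = 2 · 1 + 0
gcd(783, 236) = 1.
Track Bezout coefficients alongside the remainders: start with r₀ = 783 = a·1 + b·0 (s = 1, t = 0) and r₁ = 236 = a·0 + b·1 (s = 0, t = 1); each new remainder r_{k+1} = r_{k-1} − q_k·r_k inherits s_{k+1} = s_{k-1} − q_k·s_k, t_{k+1} = t_{k-1} − q_k·t_k, so r_k = a·s_k + b·t_k at every step:
  q = 3: r = 75, s = 1 − 3·0 = 1, t = 0 − 3·1 = -3  (check: 783·1 + 236·(-3) = 75)
  q = 3: r = 11, s = 0 − 3·1 = -3, t = 1 − 3·(-3) = 10  (check: 783·(-3) + 236·10 = 11)
  q = 6: r = 9, s = 1 − 6·(-3) = 19, t = -3 − 6·10 = -63  (check: 783·19 + 236·(-63) = 9)
  q = 1: r = 2, s = -3 − 1·19 = -22, t = 10 − 1·(-63) = 73  (check: 783·(-22) + 236·73 = 2)
  q = 4: r = 1, s = 19 − 4·(-22) = 107, t = -63 − 4·73 = -355  (check: 783·107 + 236·(-355) = 1)
The row with r = 1 (the gcd) gives the Bezout coefficients s = 107, t = -355.
Result: 783 · (107) + 236 · (-355) = 1.

gcd(783, 236) = 1; s = 107, t = -355 (check: 783·107 + 236·(-355) = 1).


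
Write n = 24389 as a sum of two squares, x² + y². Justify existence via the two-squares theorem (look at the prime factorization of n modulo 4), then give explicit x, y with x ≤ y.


Step 1: Factor n = 24389 = 29^3.
Step 2: Check the mod-4 condition on each prime factor: 29 ≡ 1 (mod 4), exponent 3.
All primes ≡ 3 (mod 4) appear to even exponent (or don't appear), so by the two-squares theorem n IS expressible as a sum of two squares.
Step 3: Build a representation. Here n = 29 · 29 · 29 is a product of primes ≡ 1 (mod 4). Each prime p ≡ 1 (mod 4) is itself a sum of two squares; find a² by testing p − a² for a perfect square:
  29: 29 − 1² = 28, 29 − 2² = 25 = 5² ⇒ 29 = 2² + 5².
  Combine using the Brahmagupta–Fibonacci identity (a² + b²)(c² + d²) = (ac − bd)² + (ad + bc)² = (ac + bd)² + (ad − bc)²:
  29 · 29 = 841: from (2² + 5²)(2² + 5²), take (2·2 − 5·5, 2·5 + 5·2) = (4 − 25, 10 + 10) = (-21, 20); dropping signs (only squares matter) gives (21, 20); check 21² + 20² = 441 + 400 = 841 ✓.
  841 · 29 = 24389: from (21² + 20²)(2² + 5²), take (21·2 − 20·5, 21·5 + 20·2) = (42 − 100, 105 + 40) = (-58, 145); dropping signs (only squares matter) gives (58, 145); check 58² + 145² = 3364 + 21025 = 24389 ✓.
Step 4: Order so x ≤ y and verify: 58² + 145² = 3364 + 21025 = 24389 = n. ✓

n = 24389 = 58² + 145² (one valid representation with x ≤ y).


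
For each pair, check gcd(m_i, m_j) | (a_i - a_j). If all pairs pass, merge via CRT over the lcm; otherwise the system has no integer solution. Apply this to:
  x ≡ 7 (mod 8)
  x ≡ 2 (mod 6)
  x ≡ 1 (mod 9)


Moduli 8, 6, 9 are not pairwise coprime, so CRT works modulo lcm(m_i) when all pairwise compatibility conditions hold.
Pairwise compatibility: gcd(m_i, m_j) must divide a_i - a_j for every pair.
Merge one congruence at a time:
  Start: x ≡ 7 (mod 8).
  Combine with x ≡ 2 (mod 6): gcd(8, 6) = 2, and 2 - 7 = -5 is NOT divisible by 2.
    ⇒ system is inconsistent (no integer solution).

No solution (the system is inconsistent).


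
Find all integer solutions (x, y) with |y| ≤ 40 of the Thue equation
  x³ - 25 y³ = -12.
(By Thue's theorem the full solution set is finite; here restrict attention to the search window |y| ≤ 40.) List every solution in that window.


The equation is x³ - 25y³ = -12. For fixed y, x³ = 25·y³ − 12, so a solution requires the RHS to be a perfect cube.
Strategy: iterate y from -40 to 40, compute RHS = 25·y³ − 12, and check whether it is a (positive or negative) perfect cube.
Check small values of y:
  y = 0: RHS = -12 is not a perfect cube.
  y = 1: RHS = 13 is not a perfect cube.
  y = -1: RHS = -37 is not a perfect cube.
  y = 2: RHS = 188 is not a perfect cube.
  y = -2: RHS = -212 is not a perfect cube.
  y = 3: RHS = 663 is not a perfect cube.
  y = -3: RHS = -687 is not a perfect cube.
Continuing the search up to |y| = 40 finds no solutions either.
No (x, y) in the scanned range satisfies the equation.

No integer solutions with |y| ≤ 40.


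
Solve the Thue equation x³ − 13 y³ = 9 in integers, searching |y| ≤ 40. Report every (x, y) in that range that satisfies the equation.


The equation is x³ - 13y³ = 9. For fixed y, x³ = 13·y³ + 9, so a solution requires the RHS to be a perfect cube.
Strategy: iterate y from -40 to 40, compute RHS = 13·y³ + 9, and check whether it is a (positive or negative) perfect cube.
Check small values of y:
  y = 0: RHS = 9 is not a perfect cube.
  y = 1: RHS = 22 is not a perfect cube.
  y = -1: RHS = -4 is not a perfect cube.
  y = 2: RHS = 113 is not a perfect cube.
  y = -2: RHS = -95 is not a perfect cube.
  y = 3: RHS = 360 is not a perfect cube.
  y = -3: RHS = -342 is not a perfect cube.
Continuing the search up to |y| = 40 finds no solutions either.
No (x, y) in the scanned range satisfies the equation.

No integer solutions with |y| ≤ 40.


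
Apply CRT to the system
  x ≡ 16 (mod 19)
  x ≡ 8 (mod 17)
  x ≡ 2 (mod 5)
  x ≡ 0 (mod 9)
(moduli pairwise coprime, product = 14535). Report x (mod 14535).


Product of moduli M = 19 · 17 · 5 · 9 = 14535.
Merge one congruence at a time:
  Start: x ≡ 16 (mod 19).
  Combine with x ≡ 8 (mod 17); new modulus lcm = 323.
    Write x = 16 + 19·t and substitute into x ≡ 8 (mod 17): 19·t ≡ 8 − 16 = -8 (mod 17).
    Reduce coefficients mod 17: 2·t ≡ 9 (mod 17).
    The inverse of 2 mod 17 is 9 (since 2·9 = 18 = 1·17 + 1), so t ≡ 9·9 = 81 ≡ 13 (mod 17).
    Then x = 16 + 19·13 = 263, valid modulo lcm(19, 17) = 323: x ≡ 263 (mod 323).
  Combine with x ≡ 2 (mod 5); new modulus lcm = 1615.
    Write x = 263 + 323·t and substitute into x ≡ 2 (mod 5): 323·t ≡ 2 − 263 = -261 (mod 5).
    Reduce coefficients mod 5: 3·t ≡ 4 (mod 5).
    The inverse of 3 mod 5 is 2 (since 3·2 = 6 = 1·5 + 1), so t ≡ 2·4 = 8 ≡ 3 (mod 5).
    Then x = 263 + 323·3 = 1232, valid modulo lcm(323, 5) = 1615: x ≡ 1232 (mod 1615).
  Combine with x ≡ 0 (mod 9); new modulus lcm = 14535.
    Write x = 1232 + 1615·t and substitute into x ≡ 0 (mod 9): 1615·t ≡ 0 − 1232 = -1232 (mod 9).
    Reduce coefficients mod 9: 4·t ≡ 1 (mod 9).
    The inverse of 4 mod 9 is 7 (since 4·7 = 28 = 3·9 + 1), so t ≡ 7·1 = 7 ≡ 7 (mod 9).
    Then x = 1232 + 1615·7 = 12537, valid modulo lcm(1615, 9) = 14535: x ≡ 12537 (mod 14535).
Verify against each original: 12537 mod 19 = 16, 12537 mod 17 = 8, 12537 mod 5 = 2, 12537 mod 9 = 0.

x ≡ 12537 (mod 14535).


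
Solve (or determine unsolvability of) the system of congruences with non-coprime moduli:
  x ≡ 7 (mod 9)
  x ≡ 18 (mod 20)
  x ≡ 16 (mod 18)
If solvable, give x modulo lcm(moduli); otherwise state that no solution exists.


Moduli 9, 20, 18 are not pairwise coprime, so CRT works modulo lcm(m_i) when all pairwise compatibility conditions hold.
Pairwise compatibility: gcd(m_i, m_j) must divide a_i - a_j for every pair.
Merge one congruence at a time:
  Start: x ≡ 7 (mod 9).
  Combine with x ≡ 18 (mod 20): gcd(9, 20) = 1; 18 - 7 = 11, which IS divisible by 1, so compatible.
    Write x = 7 + 9·t and substitute into x ≡ 18 (mod 20): 9·t ≡ 18 − 7 = 11 (mod 20).
    The inverse of 9 mod 20 is 9 (since 9·9 = 81 = 4·20 + 1), so t ≡ 9·11 = 99 ≡ 19 (mod 20).
    Then x = 7 + 9·19 = 178, valid modulo lcm(9, 20) = 180: x ≡ 178 (mod 180).
  Combine with x ≡ 16 (mod 18): gcd(180, 18) = 18; 16 - 178 = -162, which IS divisible by 18, so compatible.
    Write x = 178 + 180·t and substitute into x ≡ 16 (mod 18): 180·t ≡ 16 − 178 = -162 (mod 18).
    Divide the congruence (and modulus) by g = 18: 10·t ≡ -9 (mod 1).
    Modulo 1 every t works; take t = 0.
    Then x = 178 + 180·0 = 178, valid modulo lcm(180, 18) = 180: x ≡ 178 (mod 180).
Verify: 178 mod 9 = 7, 178 mod 20 = 18, 178 mod 18 = 16.

x ≡ 178 (mod 180).


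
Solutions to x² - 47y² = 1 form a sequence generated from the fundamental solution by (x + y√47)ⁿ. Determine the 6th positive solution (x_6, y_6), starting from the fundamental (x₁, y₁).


Step 1: Find the fundamental solution (x₁, y₁) of x² - 47y² = 1.
  Expand √47 as a continued fraction. a₀ = ⌊√47⌋ = 6; iterate m_{k+1} = d_k·a_k − m_k, d_{k+1} = (47 − m_{k+1}²)/d_k, a_{k+1} = ⌊(a₀ + m_{k+1})/d_{k+1}⌋ (starting m₀ = 0, d₀ = 1), with convergents p_k = a_k·p_{k-1} + p_{k-2}, q_k = a_k·q_{k-1} + q_{k-2} (p₋₁ = 1, q₋₁ = 0):
  k = 0: a₀ = 6; p₀/q₀ = 6/1; p₀² − 47·q₀² = 36 − 47 = -11.
  k = 1: m = 6, d = 11, a = ⌊(6 + 6)/11⌋ = 1; p/q = (1·6 + 1)/(1·1 + 0) = 7/1; p² − 47·q² = 49 − 47 = 2.
  k = 2: m = 5, d = 2, a = ⌊(6 + 5)/2⌋ = 5; p/q = (5·7 + 6)/(5·1 + 1) = 41/6; p² − 47·q² = 1681 − 1692 = -11.
  k = 3: m = 5, d = 11, a = ⌊(6 + 5)/11⌋ = 1; p/q = (1·41 + 7)/(1·6 + 1) = 48/7; p² − 47·q² = 2304 − 2303 = 1.
  The first convergent with p² − 47·q² = 1 gives the fundamental solution (x₁, y₁) = (48, 7).
Step 2: Apply the recurrence (x_{n+1}, y_{n+1}) = (x₁x_n + 47y₁y_n, x₁y_n + y₁x_n) repeatedly.
  From (x_1, y_1) = (48, 7): x_2 = 48·48 + 47·7·7 = 4607; y_2 = 48·7 + 7·48 = 672.
  From (x_2, y_2) = (4607, 672): x_3 = 48·4607 + 47·7·672 = 442224; y_3 = 48·672 + 7·4607 = 64505.
  From (x_3, y_3) = (442224, 64505): x_4 = 48·442224 + 47·7·64505 = 42448897; y_4 = 48·64505 + 7·442224 = 6191808.
  From (x_4, y_4) = (42448897, 6191808): x_5 = 48·42448897 + 47·7·6191808 = 4074651888; y_5 = 48·6191808 + 7·42448897 = 594349063.
  From (x_5, y_5) = (4074651888, 594349063): x_6 = 48·4074651888 + 47·7·594349063 = 391124132351; y_6 = 48·594349063 + 7·4074651888 = 57051318240.
Step 3: Verify x_6² - 47·y_6² = 152978086907322564787201 - 152978086907322564787200 = 1 (should be 1). ✓

(x_1, y_1) = (48, 7); (x_6, y_6) = (391124132351, 57051318240).


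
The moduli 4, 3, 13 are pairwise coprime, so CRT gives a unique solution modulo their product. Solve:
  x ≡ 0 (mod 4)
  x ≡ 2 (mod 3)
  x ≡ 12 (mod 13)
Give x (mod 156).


Moduli 4, 3, 13 are pairwise coprime; by CRT there is a unique solution modulo M = 4 · 3 · 13 = 156.
Solve pairwise, accumulating the modulus:
  Start with x ≡ 0 (mod 4).
  Combine with x ≡ 2 (mod 3): since gcd(4, 3) = 1, we get a unique residue mod 12.
    Write x = 0 + 4·t and substitute into x ≡ 2 (mod 3): 4·t ≡ 2 − 0 = 2 (mod 3).
    Reduce coefficients mod 3: 1·t ≡ 2 (mod 3).
    So t ≡ 2 (mod 3).
    Then x = 0 + 4·2 = 8, valid modulo lcm(4, 3) = 12: x ≡ 8 (mod 12).
  Combine with x ≡ 12 (mod 13): since gcd(12, 13) = 1, we get a unique residue mod 156.
    Write x = 8 + 12·t and substitute into x ≡ 12 (mod 13): 12·t ≡ 12 − 8 = 4 (mod 13).
    The inverse of 12 mod 13 is 12 (since 12·12 = 144 = 11·13 + 1), so t ≡ 12·4 = 48 ≡ 9 (mod 13).
    Then x = 8 + 12·9 = 116, valid modulo lcm(12, 13) = 156: x ≡ 116 (mod 156).
Verify: 116 mod 4 = 0 ✓, 116 mod 3 = 2 ✓, 116 mod 13 = 12 ✓.

x ≡ 116 (mod 156).


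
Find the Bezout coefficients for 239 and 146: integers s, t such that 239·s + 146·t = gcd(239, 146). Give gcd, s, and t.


Euclidean algorithm on (239, 146) — divide until remainder is 0:
  239 = 1 · 146 + 93
  146 = 1 · 93 + 53
  93 = 1 · 53 + 40
  53 = 1 · 40 + 13
  40 = 3 · 13 + 1
  13 = 13 · 1 + 0
gcd(239, 146) = 1.
Track Bezout coefficients alongside the remainders: start with r₀ = 239 = a·1 + b·0 (s = 1, t = 0) and r₁ = 146 = a·0 + b·1 (s = 0, t = 1); each new remainder r_{k+1} = r_{k-1} − q_k·r_k inherits s_{k+1} = s_{k-1} − q_k·s_k, t_{k+1} = t_{k-1} − q_k·t_k, so r_k = a·s_k + b·t_k at every step:
  q = 1: r = 93, s = 1 − 1·0 = 1, t = 0 − 1·1 = -1  (check: 239·1 + 146·(-1) = 93)
  q = 1: r = 53, s = 0 − 1·1 = -1, t = 1 − 1·(-1) = 2  (check: 239·(-1) + 146·2 = 53)
  q = 1: r = 40, s = 1 − 1·(-1) = 2, t = -1 − 1·2 = -3  (check: 239·2 + 146·(-3) = 40)
  q = 1: r = 13, s = -1 − 1·2 = -3, t = 2 − 1·(-3) = 5  (check: 239·(-3) + 146·5 = 13)
  q = 3: r = 1, s = 2 − 3·(-3) = 11, t = -3 − 3·5 = -18  (check: 239·11 + 146·(-18) = 1)
The row with r = 1 (the gcd) gives the Bezout coefficients s = 11, t = -18.
Result: 239 · (11) + 146 · (-18) = 1.

gcd(239, 146) = 1; s = 11, t = -18 (check: 239·11 + 146·(-18) = 1).


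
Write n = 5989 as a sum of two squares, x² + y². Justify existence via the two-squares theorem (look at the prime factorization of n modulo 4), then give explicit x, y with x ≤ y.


Step 1: Factor n = 5989 = 53 · 113.
Step 2: Check the mod-4 condition on each prime factor: 53 ≡ 1 (mod 4), exponent 1; 113 ≡ 1 (mod 4), exponent 1.
All primes ≡ 3 (mod 4) appear to even exponent (or don't appear), so by the two-squares theorem n IS expressible as a sum of two squares.
Step 3: Build a representation. Here n = 53 · 113 is a product of primes ≡ 1 (mod 4). Each prime p ≡ 1 (mod 4) is itself a sum of two squares; find a² by testing p − a² for a perfect square:
  53: 53 − 1² = 52, 53 − 2² = 49 = 7² ⇒ 53 = 2² + 7².
  113: 113 − 1² = 112, 113 − 2² = 109, 113 − 3² = 104, 113 − 4² = 97, 113 − 5² = 88, 113 − 6² = 77, 113 − 7² = 64 = 8² ⇒ 113 = 7² + 8².
  Combine using the Brahmagupta–Fibonacci identity (a² + b²)(c² + d²) = (ac − bd)² + (ad + bc)² = (ac + bd)² + (ad − bc)²:
  53 · 113 = 5989: from (2² + 7²)(7² + 8²), take (2·7 − 7·8, 2·8 + 7·7) = (14 − 56, 16 + 49) = (-42, 65); dropping signs (only squares matter) gives (42, 65); check 42² + 65² = 1764 + 4225 = 5989 ✓.
Step 4: Order so x ≤ y and verify: 42² + 65² = 1764 + 4225 = 5989 = n. ✓

n = 5989 = 42² + 65² (one valid representation with x ≤ y).


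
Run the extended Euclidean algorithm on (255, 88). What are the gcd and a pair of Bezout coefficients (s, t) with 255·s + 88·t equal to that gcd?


Euclidean algorithm on (255, 88) — divide until remainder is 0:
  255 = 2 · 88 + 79
  88 = 1 · 79 + 9
  79 = 8 · 9 + 7
  9 = 1 · 7 + 2
  7 = 3 · 2 + 1
  2 = 2 · 1 + 0
gcd(255, 88) = 1.
Track Bezout coefficients alongside the remainders: start with r₀ = 255 = a·1 + b·0 (s = 1, t = 0) and r₁ = 88 = a·0 + b·1 (s = 0, t = 1); each new remainder r_{k+1} = r_{k-1} − q_k·r_k inherits s_{k+1} = s_{k-1} − q_k·s_k, t_{k+1} = t_{k-1} − q_k·t_k, so r_k = a·s_k + b·t_k at every step:
  q = 2: r = 79, s = 1 − 2·0 = 1, t = 0 − 2·1 = -2  (check: 255·1 + 88·(-2) = 79)
  q = 1: r = 9, s = 0 − 1·1 = -1, t = 1 − 1·(-2) = 3  (check: 255·(-1) + 88·3 = 9)
  q = 8: r = 7, s = 1 − 8·(-1) = 9, t = -2 − 8·3 = -26  (check: 255·9 + 88·(-26) = 7)
  q = 1: r = 2, s = -1 − 1·9 = -10, t = 3 − 1·(-26) = 29  (check: 255·(-10) + 88·29 = 2)
  q = 3: r = 1, s = 9 − 3·(-10) = 39, t = -26 − 3·29 = -113  (check: 255·39 + 88·(-113) = 1)
The row with r = 1 (the gcd) gives the Bezout coefficients s = 39, t = -113.
Result: 255 · (39) + 88 · (-113) = 1.

gcd(255, 88) = 1; s = 39, t = -113 (check: 255·39 + 88·(-113) = 1).


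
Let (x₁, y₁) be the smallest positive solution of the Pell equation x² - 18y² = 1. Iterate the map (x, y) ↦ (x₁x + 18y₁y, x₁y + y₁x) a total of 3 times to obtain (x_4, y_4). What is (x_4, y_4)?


Step 1: Find the fundamental solution (x₁, y₁) of x² - 18y² = 1.
  Expand √18 as a continued fraction. a₀ = ⌊√18⌋ = 4; iterate m_{k+1} = d_k·a_k − m_k, d_{k+1} = (18 − m_{k+1}²)/d_k, a_{k+1} = ⌊(a₀ + m_{k+1})/d_{k+1}⌋ (starting m₀ = 0, d₀ = 1), with convergents p_k = a_k·p_{k-1} + p_{k-2}, q_k = a_k·q_{k-1} + q_{k-2} (p₋₁ = 1, q₋₁ = 0):
  k = 0: a₀ = 4; p₀/q₀ = 4/1; p₀² − 18·q₀² = 16 − 18 = -2.
  k = 1: m = 4, d = 2, a = ⌊(4 + 4)/2⌋ = 4; p/q = (4·4 + 1)/(4·1 + 0) = 17/4; p² − 18·q² = 289 − 288 = 1.
  The first convergent with p² − 18·q² = 1 gives the fundamental solution (x₁, y₁) = (17, 4).
Step 2: Apply the recurrence (x_{n+1}, y_{n+1}) = (x₁x_n + 18y₁y_n, x₁y_n + y₁x_n) repeatedly.
  From (x_1, y_1) = (17, 4): x_2 = 17·17 + 18·4·4 = 577; y_2 = 17·4 + 4·17 = 136.
  From (x_2, y_2) = (577, 136): x_3 = 17·577 + 18·4·136 = 19601; y_3 = 17·136 + 4·577 = 4620.
  From (x_3, y_3) = (19601, 4620): x_4 = 17·19601 + 18·4·4620 = 665857; y_4 = 17·4620 + 4·19601 = 156944.
Step 3: Verify x_4² - 18·y_4² = 443365544449 - 443365544448 = 1 (should be 1). ✓

(x_1, y_1) = (17, 4); (x_4, y_4) = (665857, 156944).


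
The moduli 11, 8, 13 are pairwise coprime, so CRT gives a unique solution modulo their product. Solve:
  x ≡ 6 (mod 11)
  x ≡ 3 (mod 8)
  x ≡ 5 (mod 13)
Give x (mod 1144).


Moduli 11, 8, 13 are pairwise coprime; by CRT there is a unique solution modulo M = 11 · 8 · 13 = 1144.
Solve pairwise, accumulating the modulus:
  Start with x ≡ 6 (mod 11).
  Combine with x ≡ 3 (mod 8): since gcd(11, 8) = 1, we get a unique residue mod 88.
    Write x = 6 + 11·t and substitute into x ≡ 3 (mod 8): 11·t ≡ 3 − 6 = -3 (mod 8).
    Reduce coefficients mod 8: 3·t ≡ 5 (mod 8).
    The inverse of 3 mod 8 is 3 (since 3·3 = 9 = 1·8 + 1), so t ≡ 3·5 = 15 ≡ 7 (mod 8).
    Then x = 6 + 11·7 = 83, valid modulo lcm(11, 8) = 88: x ≡ 83 (mod 88).
  Combine with x ≡ 5 (mod 13): since gcd(88, 13) = 1, we get a unique residue mod 1144.
    Write x = 83 + 88·t and substitute into x ≡ 5 (mod 13): 88·t ≡ 5 − 83 = -78 (mod 13).
    Reduce coefficients mod 13: 10·t ≡ 0 (mod 13).
    The inverse of 10 mod 13 is 4 (since 10·4 = 40 = 3·13 + 1), so t ≡ 4·0 = 0 ≡ 0 (mod 13).
    Then x = 83 + 88·0 = 83, valid modulo lcm(88, 13) = 1144: x ≡ 83 (mod 1144).
Verify: 83 mod 11 = 6 ✓, 83 mod 8 = 3 ✓, 83 mod 13 = 5 ✓.

x ≡ 83 (mod 1144).


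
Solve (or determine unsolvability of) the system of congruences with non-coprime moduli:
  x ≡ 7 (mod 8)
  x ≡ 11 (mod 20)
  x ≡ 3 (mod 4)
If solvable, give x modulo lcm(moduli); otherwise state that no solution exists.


Moduli 8, 20, 4 are not pairwise coprime, so CRT works modulo lcm(m_i) when all pairwise compatibility conditions hold.
Pairwise compatibility: gcd(m_i, m_j) must divide a_i - a_j for every pair.
Merge one congruence at a time:
  Start: x ≡ 7 (mod 8).
  Combine with x ≡ 11 (mod 20): gcd(8, 20) = 4; 11 - 7 = 4, which IS divisible by 4, so compatible.
    Write x = 7 + 8·t and substitute into x ≡ 11 (mod 20): 8·t ≡ 11 − 7 = 4 (mod 20).
    Divide the congruence (and modulus) by g = 4: 2·t ≡ 1 (mod 5).
    The inverse of 2 mod 5 is 3 (since 2·3 = 6 = 1·5 + 1), so t ≡ 3·1 = 3 ≡ 3 (mod 5).
    Then x = 7 + 8·3 = 31, valid modulo lcm(8, 20) = 40: x ≡ 31 (mod 40).
  Combine with x ≡ 3 (mod 4): gcd(40, 4) = 4; 3 - 31 = -28, which IS divisible by 4, so compatible.
    Write x = 31 + 40·t and substitute into x ≡ 3 (mod 4): 40·t ≡ 3 − 31 = -28 (mod 4).
    Divide the congruence (and modulus) by g = 4: 10·t ≡ -7 (mod 1).
    Modulo 1 every t works; take t = 0.
    Then x = 31 + 40·0 = 31, valid modulo lcm(40, 4) = 40: x ≡ 31 (mod 40).
Verify: 31 mod 8 = 7, 31 mod 20 = 11, 31 mod 4 = 3.

x ≡ 31 (mod 40).


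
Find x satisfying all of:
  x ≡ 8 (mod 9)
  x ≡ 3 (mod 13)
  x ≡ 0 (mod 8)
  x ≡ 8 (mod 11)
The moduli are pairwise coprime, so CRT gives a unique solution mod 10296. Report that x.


Product of moduli M = 9 · 13 · 8 · 11 = 10296.
Merge one congruence at a time:
  Start: x ≡ 8 (mod 9).
  Combine with x ≡ 3 (mod 13); new modulus lcm = 117.
    Write x = 8 + 9·t and substitute into x ≡ 3 (mod 13): 9·t ≡ 3 − 8 = -5 (mod 13).
    Reduce coefficients mod 13: 9·t ≡ 8 (mod 13).
    The inverse of 9 mod 13 is 3 (since 9·3 = 27 = 2·13 + 1), so t ≡ 3·8 = 24 ≡ 11 (mod 13).
    Then x = 8 + 9·11 = 107, valid modulo lcm(9, 13) = 117: x ≡ 107 (mod 117).
  Combine with x ≡ 0 (mod 8); new modulus lcm = 936.
    Write x = 107 + 117·t and substitute into x ≡ 0 (mod 8): 117·t ≡ 0 − 107 = -107 (mod 8).
    Reduce coefficients mod 8: 5·t ≡ 5 (mod 8).
    The inverse of 5 mod 8 is 5 (since 5·5 = 25 = 3·8 + 1), so t ≡ 5·5 = 25 ≡ 1 (mod 8).
    Then x = 107 + 117·1 = 224, valid modulo lcm(117, 8) = 936: x ≡ 224 (mod 936).
  Combine with x ≡ 8 (mod 11); new modulus lcm = 10296.
    Write x = 224 + 936·t and substitute into x ≡ 8 (mod 11): 936·t ≡ 8 − 224 = -216 (mod 11).
    Reduce coefficients mod 11: 1·t ≡ 4 (mod 11).
    So t ≡ 4 (mod 11).
    Then x = 224 + 936·4 = 3968, valid modulo lcm(936, 11) = 10296: x ≡ 3968 (mod 10296).
Verify against each original: 3968 mod 9 = 8, 3968 mod 13 = 3, 3968 mod 8 = 0, 3968 mod 11 = 8.

x ≡ 3968 (mod 10296).


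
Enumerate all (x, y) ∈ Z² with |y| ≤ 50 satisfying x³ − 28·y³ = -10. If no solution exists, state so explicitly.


The equation is x³ - 28y³ = -10. For fixed y, x³ = 28·y³ − 10, so a solution requires the RHS to be a perfect cube.
Strategy: iterate y from -50 to 50, compute RHS = 28·y³ − 10, and check whether it is a (positive or negative) perfect cube.
Check small values of y:
  y = 0: RHS = -10 is not a perfect cube.
  y = 1: RHS = 18 is not a perfect cube.
  y = -1: RHS = -38 is not a perfect cube.
  y = 2: RHS = 214 is not a perfect cube.
  y = -2: RHS = -234 is not a perfect cube.
  y = 3: RHS = 746 is not a perfect cube.
  y = -3: RHS = -766 is not a perfect cube.
Continuing the search up to |y| = 50 finds no solutions either.
No (x, y) in the scanned range satisfies the equation.

No integer solutions with |y| ≤ 50.


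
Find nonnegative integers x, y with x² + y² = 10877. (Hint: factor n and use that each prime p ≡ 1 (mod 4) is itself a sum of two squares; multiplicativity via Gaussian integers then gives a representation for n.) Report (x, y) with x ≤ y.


Step 1: Factor n = 10877 = 73 · 149.
Step 2: Check the mod-4 condition on each prime factor: 73 ≡ 1 (mod 4), exponent 1; 149 ≡ 1 (mod 4), exponent 1.
All primes ≡ 3 (mod 4) appear to even exponent (or don't appear), so by the two-squares theorem n IS expressible as a sum of two squares.
Step 3: Build a representation. Here n = 73 · 149 is a product of primes ≡ 1 (mod 4). Each prime p ≡ 1 (mod 4) is itself a sum of two squares; find a² by testing p − a² for a perfect square:
  73: 73 − 1² = 72, 73 − 2² = 69, 73 − 3² = 64 = 8² ⇒ 73 = 3² + 8².
  149: 149 − 1² = 148, 149 − 2² = 145, 149 − 3² = 140, 149 − 4² = 133, 149 − 5² = 124, 149 − 6² = 113, 149 − 7² = 100 = 10² ⇒ 149 = 7² + 10².
  Combine using the Brahmagupta–Fibonacci identity (a² + b²)(c² + d²) = (ac − bd)² + (ad + bc)² = (ac + bd)² + (ad − bc)²:
  73 · 149 = 10877: from (3² + 8²)(7² + 10²), take (3·7 − 8·10, 3·10 + 8·7) = (21 − 80, 30 + 56) = (-59, 86); dropping signs (only squares matter) gives (59, 86); check 59² + 86² = 3481 + 7396 = 10877 ✓.
Step 4: Order so x ≤ y and verify: 59² + 86² = 3481 + 7396 = 10877 = n. ✓

n = 10877 = 59² + 86² (one valid representation with x ≤ y).


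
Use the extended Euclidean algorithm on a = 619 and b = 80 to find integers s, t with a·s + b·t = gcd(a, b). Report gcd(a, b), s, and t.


Euclidean algorithm on (619, 80) — divide until remainder is 0:
  619 = 7 · 80 + 59
  80 = 1 · 59 + 21
  59 = 2 · 21 + 17
  21 = 1 · 17 + 4
  17 = 4 · 4 + 1
  4 = 4 · 1 + 0
gcd(619, 80) = 1.
Track Bezout coefficients alongside the remainders: start with r₀ = 619 = a·1 + b·0 (s = 1, t = 0) and r₁ = 80 = a·0 + b·1 (s = 0, t = 1); each new remainder r_{k+1} = r_{k-1} − q_k·r_k inherits s_{k+1} = s_{k-1} − q_k·s_k, t_{k+1} = t_{k-1} − q_k·t_k, so r_k = a·s_k + b·t_k at every step:
  q = 7: r = 59, s = 1 − 7·0 = 1, t = 0 − 7·1 = -7  (check: 619·1 + 80·(-7) = 59)
  q = 1: r = 21, s = 0 − 1·1 = -1, t = 1 − 1·(-7) = 8  (check: 619·(-1) + 80·8 = 21)
  q = 2: r = 17, s = 1 − 2·(-1) = 3, t = -7 − 2·8 = -23  (check: 619·3 + 80·(-23) = 17)
  q = 1: r = 4, s = -1 − 1·3 = -4, t = 8 − 1·(-23) = 31  (check: 619·(-4) + 80·31 = 4)
  q = 4: r = 1, s = 3 − 4·(-4) = 19, t = -23 − 4·31 = -147  (check: 619·19 + 80·(-147) = 1)
The row with r = 1 (the gcd) gives the Bezout coefficients s = 19, t = -147.
Result: 619 · (19) + 80 · (-147) = 1.

gcd(619, 80) = 1; s = 19, t = -147 (check: 619·19 + 80·(-147) = 1).


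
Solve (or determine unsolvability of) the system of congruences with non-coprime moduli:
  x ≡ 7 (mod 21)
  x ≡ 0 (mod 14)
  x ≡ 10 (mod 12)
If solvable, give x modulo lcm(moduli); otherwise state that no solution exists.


Moduli 21, 14, 12 are not pairwise coprime, so CRT works modulo lcm(m_i) when all pairwise compatibility conditions hold.
Pairwise compatibility: gcd(m_i, m_j) must divide a_i - a_j for every pair.
Merge one congruence at a time:
  Start: x ≡ 7 (mod 21).
  Combine with x ≡ 0 (mod 14): gcd(21, 14) = 7; 0 - 7 = -7, which IS divisible by 7, so compatible.
    Write x = 7 + 21·t and substitute into x ≡ 0 (mod 14): 21·t ≡ 0 − 7 = -7 (mod 14).
    Divide the congruence (and modulus) by g = 7: 3·t ≡ -1 (mod 2).
    Reduce coefficients mod 2: 1·t ≡ 1 (mod 2).
    So t ≡ 1 (mod 2).
    Then x = 7 + 21·1 = 28, valid modulo lcm(21, 14) = 42: x ≡ 28 (mod 42).
  Combine with x ≡ 10 (mod 12): gcd(42, 12) = 6; 10 - 28 = -18, which IS divisible by 6, so compatible.
    Write x = 28 + 42·t and substitute into x ≡ 10 (mod 12): 42·t ≡ 10 − 28 = -18 (mod 12).
    Divide the congruence (and modulus) by g = 6: 7·t ≡ -3 (mod 2).
    Reduce coefficients mod 2: 1·t ≡ 1 (mod 2).
    So t ≡ 1 (mod 2).
    Then x = 28 + 42·1 = 70, valid modulo lcm(42, 12) = 84: x ≡ 70 (mod 84).
Verify: 70 mod 21 = 7, 70 mod 14 = 0, 70 mod 12 = 10.

x ≡ 70 (mod 84).


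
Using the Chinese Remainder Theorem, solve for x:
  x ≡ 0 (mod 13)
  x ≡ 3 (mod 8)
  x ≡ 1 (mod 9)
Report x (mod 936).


Moduli 13, 8, 9 are pairwise coprime; by CRT there is a unique solution modulo M = 13 · 8 · 9 = 936.
Solve pairwise, accumulating the modulus:
  Start with x ≡ 0 (mod 13).
  Combine with x ≡ 3 (mod 8): since gcd(13, 8) = 1, we get a unique residue mod 104.
    Write x = 0 + 13·t and substitute into x ≡ 3 (mod 8): 13·t ≡ 3 − 0 = 3 (mod 8).
    Reduce coefficients mod 8: 5·t ≡ 3 (mod 8).
    The inverse of 5 mod 8 is 5 (since 5·5 = 25 = 3·8 + 1), so t ≡ 5·3 = 15 ≡ 7 (mod 8).
    Then x = 0 + 13·7 = 91, valid modulo lcm(13, 8) = 104: x ≡ 91 (mod 104).
  Combine with x ≡ 1 (mod 9): since gcd(104, 9) = 1, we get a unique residue mod 936.
    Write x = 91 + 104·t and substitute into x ≡ 1 (mod 9): 104·t ≡ 1 − 91 = -90 (mod 9).
    Reduce coefficients mod 9: 5·t ≡ 0 (mod 9).
    The inverse of 5 mod 9 is 2 (since 5·2 = 10 = 1·9 + 1), so t ≡ 2·0 = 0 ≡ 0 (mod 9).
    Then x = 91 + 104·0 = 91, valid modulo lcm(104, 9) = 936: x ≡ 91 (mod 936).
Verify: 91 mod 13 = 0 ✓, 91 mod 8 = 3 ✓, 91 mod 9 = 1 ✓.

x ≡ 91 (mod 936).


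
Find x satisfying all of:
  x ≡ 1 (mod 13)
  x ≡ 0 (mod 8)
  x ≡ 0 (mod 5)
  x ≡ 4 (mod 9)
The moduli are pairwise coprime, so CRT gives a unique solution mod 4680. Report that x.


Product of moduli M = 13 · 8 · 5 · 9 = 4680.
Merge one congruence at a time:
  Start: x ≡ 1 (mod 13).
  Combine with x ≡ 0 (mod 8); new modulus lcm = 104.
    Write x = 1 + 13·t and substitute into x ≡ 0 (mod 8): 13·t ≡ 0 − 1 = -1 (mod 8).
    Reduce coefficients mod 8: 5·t ≡ 7 (mod 8).
    The inverse of 5 mod 8 is 5 (since 5·5 = 25 = 3·8 + 1), so t ≡ 5·7 = 35 ≡ 3 (mod 8).
    Then x = 1 + 13·3 = 40, valid modulo lcm(13, 8) = 104: x ≡ 40 (mod 104).
  Combine with x ≡ 0 (mod 5); new modulus lcm = 520.
    Write x = 40 + 104·t and substitute into x ≡ 0 (mod 5): 104·t ≡ 0 − 40 = -40 (mod 5).
    Reduce coefficients mod 5: 4·t ≡ 0 (mod 5).
    The inverse of 4 mod 5 is 4 (since 4·4 = 16 = 3·5 + 1), so t ≡ 4·0 = 0 ≡ 0 (mod 5).
    Then x = 40 + 104·0 = 40, valid modulo lcm(104, 5) = 520: x ≡ 40 (mod 520).
  Combine with x ≡ 4 (mod 9); new modulus lcm = 4680.
    Write x = 40 + 520·t and substitute into x ≡ 4 (mod 9): 520·t ≡ 4 − 40 = -36 (mod 9).
    Reduce coefficients mod 9: 7·t ≡ 0 (mod 9).
    The inverse of 7 mod 9 is 4 (since 7·4 = 28 = 3·9 + 1), so t ≡ 4·0 = 0 ≡ 0 (mod 9).
    Then x = 40 + 520·0 = 40, valid modulo lcm(520, 9) = 4680: x ≡ 40 (mod 4680).
Verify against each original: 40 mod 13 = 1, 40 mod 8 = 0, 40 mod 5 = 0, 40 mod 9 = 4.

x ≡ 40 (mod 4680).


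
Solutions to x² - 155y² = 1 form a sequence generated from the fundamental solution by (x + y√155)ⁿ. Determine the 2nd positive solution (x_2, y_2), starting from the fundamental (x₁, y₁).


Step 1: Find the fundamental solution (x₁, y₁) of x² - 155y² = 1.
  Expand √155 as a continued fraction. a₀ = ⌊√155⌋ = 12; iterate m_{k+1} = d_k·a_k − m_k, d_{k+1} = (155 − m_{k+1}²)/d_k, a_{k+1} = ⌊(a₀ + m_{k+1})/d_{k+1}⌋ (starting m₀ = 0, d₀ = 1), with convergents p_k = a_k·p_{k-1} + p_{k-2}, q_k = a_k·q_{k-1} + q_{k-2} (p₋₁ = 1, q₋₁ = 0):
  k = 0: a₀ = 12; p₀/q₀ = 12/1; p₀² − 155·q₀² = 144 − 155 = -11.
  k = 1: m = 12, d = 11, a = ⌊(12 + 12)/11⌋ = 2; p/q = (2·12 + 1)/(2·1 + 0) = 25/2; p² − 155·q² = 625 − 620 = 5.
  k = 2: m = 10, d = 5, a = ⌊(12 + 10)/5⌋ = 4; p/q = (4·25 + 12)/(4·2 + 1) = 112/9; p² − 155·q² = 12544 − 12555 = -11.
  k = 3: m = 10, d = 11, a = ⌊(12 + 10)/11⌋ = 2; p/q = (2·112 + 25)/(2·9 + 2) = 249/20; p² − 155·q² = 62001 − 62000 = 1.
  The first convergent with p² − 155·q² = 1 gives the fundamental solution (x₁, y₁) = (249, 20).
Step 2: Apply the recurrence (x_{n+1}, y_{n+1}) = (x₁x_n + 155y₁y_n, x₁y_n + y₁x_n) repeatedly.
  From (x_1, y_1) = (249, 20): x_2 = 249·249 + 155·20·20 = 124001; y_2 = 249·20 + 20·249 = 9960.
Step 3: Verify x_2² - 155·y_2² = 15376248001 - 15376248000 = 1 (should be 1). ✓

(x_1, y_1) = (249, 20); (x_2, y_2) = (124001, 9960).


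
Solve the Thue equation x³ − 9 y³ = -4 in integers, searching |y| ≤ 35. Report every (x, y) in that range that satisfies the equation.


The equation is x³ - 9y³ = -4. For fixed y, x³ = 9·y³ − 4, so a solution requires the RHS to be a perfect cube.
Strategy: iterate y from -35 to 35, compute RHS = 9·y³ − 4, and check whether it is a (positive or negative) perfect cube.
Check small values of y:
  y = 0: RHS = -4 is not a perfect cube.
  y = 1: RHS = 5 is not a perfect cube.
  y = -1: RHS = -13 is not a perfect cube.
  y = 2: RHS = 68 is not a perfect cube.
  y = -2: RHS = -76 is not a perfect cube.
  y = 3: RHS = 239 is not a perfect cube.
  y = -3: RHS = -247 is not a perfect cube.
Continuing the search up to |y| = 35 finds no solutions either.
No (x, y) in the scanned range satisfies the equation.

No integer solutions with |y| ≤ 35.


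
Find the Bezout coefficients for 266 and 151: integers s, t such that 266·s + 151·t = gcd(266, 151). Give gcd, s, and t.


Euclidean algorithm on (266, 151) — divide until remainder is 0:
  266 = 1 · 151 + 115
  151 = 1 · 115 + 36
  115 = 3 · 36 + 7
  36 = 5 · 7 + 1
  7 = 7 · 1 + 0
gcd(266, 151) = 1.
Track Bezout coefficients alongside the remainders: start with r₀ = 266 = a·1 + b·0 (s = 1, t = 0) and r₁ = 151 = a·0 + b·1 (s = 0, t = 1); each new remainder r_{k+1} = r_{k-1} − q_k·r_k inherits s_{k+1} = s_{k-1} − q_k·s_k, t_{k+1} = t_{k-1} − q_k·t_k, so r_k = a·s_k + b·t_k at every step:
  q = 1: r = 115, s = 1 − 1·0 = 1, t = 0 − 1·1 = -1  (check: 266·1 + 151·(-1) = 115)
  q = 1: r = 36, s = 0 − 1·1 = -1, t = 1 − 1·(-1) = 2  (check: 266·(-1) + 151·2 = 36)
  q = 3: r = 7, s = 1 − 3·(-1) = 4, t = -1 − 3·2 = -7  (check: 266·4 + 151·(-7) = 7)
  q = 5: r = 1, s = -1 − 5·4 = -21, t = 2 − 5·(-7) = 37  (check: 266·(-21) + 151·37 = 1)
The row with r = 1 (the gcd) gives the Bezout coefficients s = -21, t = 37.
Result: 266 · (-21) + 151 · (37) = 1.

gcd(266, 151) = 1; s = -21, t = 37 (check: 266·(-21) + 151·37 = 1).


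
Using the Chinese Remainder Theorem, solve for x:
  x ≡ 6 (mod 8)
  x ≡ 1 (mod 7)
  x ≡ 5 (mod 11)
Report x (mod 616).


Moduli 8, 7, 11 are pairwise coprime; by CRT there is a unique solution modulo M = 8 · 7 · 11 = 616.
Solve pairwise, accumulating the modulus:
  Start with x ≡ 6 (mod 8).
  Combine with x ≡ 1 (mod 7): since gcd(8, 7) = 1, we get a unique residue mod 56.
    Write x = 6 + 8·t and substitute into x ≡ 1 (mod 7): 8·t ≡ 1 − 6 = -5 (mod 7).
    Reduce coefficients mod 7: 1·t ≡ 2 (mod 7).
    So t ≡ 2 (mod 7).
    Then x = 6 + 8·2 = 22, valid modulo lcm(8, 7) = 56: x ≡ 22 (mod 56).
  Combine with x ≡ 5 (mod 11): since gcd(56, 11) = 1, we get a unique residue mod 616.
    Write x = 22 + 56·t and substitute into x ≡ 5 (mod 11): 56·t ≡ 5 − 22 = -17 (mod 11).
    Reduce coefficients mod 11: 1·t ≡ 5 (mod 11).
    So t ≡ 5 (mod 11).
    Then x = 22 + 56·5 = 302, valid modulo lcm(56, 11) = 616: x ≡ 302 (mod 616).
Verify: 302 mod 8 = 6 ✓, 302 mod 7 = 1 ✓, 302 mod 11 = 5 ✓.

x ≡ 302 (mod 616).


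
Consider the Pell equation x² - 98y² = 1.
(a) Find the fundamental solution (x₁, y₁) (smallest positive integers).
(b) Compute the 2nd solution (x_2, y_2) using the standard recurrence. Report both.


Step 1: Find the fundamental solution (x₁, y₁) of x² - 98y² = 1.
  Expand √98 as a continued fraction. a₀ = ⌊√98⌋ = 9; iterate m_{k+1} = d_k·a_k − m_k, d_{k+1} = (98 − m_{k+1}²)/d_k, a_{k+1} = ⌊(a₀ + m_{k+1})/d_{k+1}⌋ (starting m₀ = 0, d₀ = 1), with convergents p_k = a_k·p_{k-1} + p_{k-2}, q_k = a_k·q_{k-1} + q_{k-2} (p₋₁ = 1, q₋₁ = 0):
  k = 0: a₀ = 9; p₀/q₀ = 9/1; p₀² − 98·q₀² = 81 − 98 = -17.
  k = 1: m = 9, d = 17, a = ⌊(9 + 9)/17⌋ = 1; p/q = (1·9 + 1)/(1·1 + 0) = 10/1; p² − 98·q² = 100 − 98 = 2.
  k = 2: m = 8, d = 2, a = ⌊(9 + 8)/2⌋ = 8; p/q = (8·10 + 9)/(8·1 + 1) = 89/9; p² − 98·q² = 7921 − 7938 = -17.
  k = 3: m = 8, d = 17, a = ⌊(9 + 8)/17⌋ = 1; p/q = (1·89 + 10)/(1·9 + 1) = 99/10; p² − 98·q² = 9801 − 9800 = 1.
  The first convergent with p² − 98·q² = 1 gives the fundamental solution (x₁, y₁) = (99, 10).
Step 2: Apply the recurrence (x_{n+1}, y_{n+1}) = (x₁x_n + 98y₁y_n, x₁y_n + y₁x_n) repeatedly.
  From (x_1, y_1) = (99, 10): x_2 = 99·99 + 98·10·10 = 19601; y_2 = 99·10 + 10·99 = 1980.
Step 3: Verify x_2² - 98·y_2² = 384199201 - 384199200 = 1 (should be 1). ✓

(x_1, y_1) = (99, 10); (x_2, y_2) = (19601, 1980).


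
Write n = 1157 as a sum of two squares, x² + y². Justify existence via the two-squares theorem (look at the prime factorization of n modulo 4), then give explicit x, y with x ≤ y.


Step 1: Factor n = 1157 = 13 · 89.
Step 2: Check the mod-4 condition on each prime factor: 13 ≡ 1 (mod 4), exponent 1; 89 ≡ 1 (mod 4), exponent 1.
All primes ≡ 3 (mod 4) appear to even exponent (or don't appear), so by the two-squares theorem n IS expressible as a sum of two squares.
Step 3: Build a representation. Here n = 13 · 89 is a product of primes ≡ 1 (mod 4). Each prime p ≡ 1 (mod 4) is itself a sum of two squares; find a² by testing p − a² for a perfect square:
  13: 13 − 1² = 12, 13 − 2² = 9 = 3² ⇒ 13 = 2² + 3².
  89: 89 − 1² = 88, 89 − 2² = 85, 89 − 3² = 80, 89 − 4² = 73, 89 − 5² = 64 = 8² ⇒ 89 = 5² + 8².
  Combine using the Brahmagupta–Fibonacci identity (a² + b²)(c² + d²) = (ac − bd)² + (ad + bc)² = (ac + bd)² + (ad − bc)²:
  13 · 89 = 1157: from (2² + 3²)(5² + 8²), take (2·5 − 3·8, 2·8 + 3·5) = (10 − 24, 16 + 15) = (-14, 31); dropping signs (only squares matter) gives (14, 31); check 14² + 31² = 196 + 961 = 1157 ✓.
Step 4: Order so x ≤ y and verify: 14² + 31² = 196 + 961 = 1157 = n. ✓

n = 1157 = 14² + 31² (one valid representation with x ≤ y).


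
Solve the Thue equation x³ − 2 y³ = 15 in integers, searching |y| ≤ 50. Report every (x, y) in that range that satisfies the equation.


The equation is x³ - 2y³ = 15. For fixed y, x³ = 2·y³ + 15, so a solution requires the RHS to be a perfect cube.
Strategy: iterate y from -50 to 50, compute RHS = 2·y³ + 15, and check whether it is a (positive or negative) perfect cube.
Check small values of y:
  y = 0: RHS = 15 is not a perfect cube.
  y = 1: RHS = 17 is not a perfect cube.
  y = -1: RHS = 13 is not a perfect cube.
  y = 2: RHS = 31 is not a perfect cube.
  y = -2: RHS = -1 = (-1)³ ⇒ x = -1 works.
  y = 3: RHS = 69 is not a perfect cube.
  y = -3: RHS = -39 is not a perfect cube.
Continuing the search up to |y| = 50 finds no further solutions beyond those listed.
Collected solutions: (-1, -2).

Solutions (with |y| ≤ 50): (-1, -2).


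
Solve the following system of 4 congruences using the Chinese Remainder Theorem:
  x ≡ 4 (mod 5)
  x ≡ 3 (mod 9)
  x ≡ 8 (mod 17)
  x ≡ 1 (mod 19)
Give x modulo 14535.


Product of moduli M = 5 · 9 · 17 · 19 = 14535.
Merge one congruence at a time:
  Start: x ≡ 4 (mod 5).
  Combine with x ≡ 3 (mod 9); new modulus lcm = 45.
    Write x = 4 + 5·t and substitute into x ≡ 3 (mod 9): 5·t ≡ 3 − 4 = -1 (mod 9).
    Reduce coefficients mod 9: 5·t ≡ 8 (mod 9).
    The inverse of 5 mod 9 is 2 (since 5·2 = 10 = 1·9 + 1), so t ≡ 2·8 = 16 ≡ 7 (mod 9).
    Then x = 4 + 5·7 = 39, valid modulo lcm(5, 9) = 45: x ≡ 39 (mod 45).
  Combine with x ≡ 8 (mod 17); new modulus lcm = 765.
    Write x = 39 + 45·t and substitute into x ≡ 8 (mod 17): 45·t ≡ 8 − 39 = -31 (mod 17).
    Reduce coefficients mod 17: 11·t ≡ 3 (mod 17).
    The inverse of 11 mod 17 is 14 (since 11·14 = 154 = 9·17 + 1), so t ≡ 14·3 = 42 ≡ 8 (mod 17).
    Then x = 39 + 45·8 = 399, valid modulo lcm(45, 17) = 765: x ≡ 399 (mod 765).
  Combine with x ≡ 1 (mod 19); new modulus lcm = 14535.
    Write x = 399 + 765·t and substitute into x ≡ 1 (mod 19): 765·t ≡ 1 − 399 = -398 (mod 19).
    Reduce coefficients mod 19: 5·t ≡ 1 (mod 19).
    The inverse of 5 mod 19 is 4 (since 5·4 = 20 = 1·19 + 1), so t ≡ 4·1 = 4 ≡ 4 (mod 19).
    Then x = 399 + 765·4 = 3459, valid modulo lcm(765, 19) = 14535: x ≡ 3459 (mod 14535).
Verify against each original: 3459 mod 5 = 4, 3459 mod 9 = 3, 3459 mod 17 = 8, 3459 mod 19 = 1.

x ≡ 3459 (mod 14535).


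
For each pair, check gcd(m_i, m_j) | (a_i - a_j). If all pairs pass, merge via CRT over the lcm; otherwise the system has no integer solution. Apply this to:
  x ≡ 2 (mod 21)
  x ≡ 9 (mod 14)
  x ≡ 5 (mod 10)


Moduli 21, 14, 10 are not pairwise coprime, so CRT works modulo lcm(m_i) when all pairwise compatibility conditions hold.
Pairwise compatibility: gcd(m_i, m_j) must divide a_i - a_j for every pair.
Merge one congruence at a time:
  Start: x ≡ 2 (mod 21).
  Combine with x ≡ 9 (mod 14): gcd(21, 14) = 7; 9 - 2 = 7, which IS divisible by 7, so compatible.
    Write x = 2 + 21·t and substitute into x ≡ 9 (mod 14): 21·t ≡ 9 − 2 = 7 (mod 14).
    Divide the congruence (and modulus) by g = 7: 3·t ≡ 1 (mod 2).
    Reduce coefficients mod 2: 1·t ≡ 1 (mod 2).
    So t ≡ 1 (mod 2).
    Then x = 2 + 21·1 = 23, valid modulo lcm(21, 14) = 42: x ≡ 23 (mod 42).
  Combine with x ≡ 5 (mod 10): gcd(42, 10) = 2; 5 - 23 = -18, which IS divisible by 2, so compatible.
    Write x = 23 + 42·t and substitute into x ≡ 5 (mod 10): 42·t ≡ 5 − 23 = -18 (mod 10).
    Divide the congruence (and modulus) by g = 2: 21·t ≡ -9 (mod 5).
    Reduce coefficients mod 5: 1·t ≡ 1 (mod 5).
    So t ≡ 1 (mod 5).
    Then x = 23 + 42·1 = 65, valid modulo lcm(42, 10) = 210: x ≡ 65 (mod 210).
Verify: 65 mod 21 = 2, 65 mod 14 = 9, 65 mod 10 = 5.

x ≡ 65 (mod 210).
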